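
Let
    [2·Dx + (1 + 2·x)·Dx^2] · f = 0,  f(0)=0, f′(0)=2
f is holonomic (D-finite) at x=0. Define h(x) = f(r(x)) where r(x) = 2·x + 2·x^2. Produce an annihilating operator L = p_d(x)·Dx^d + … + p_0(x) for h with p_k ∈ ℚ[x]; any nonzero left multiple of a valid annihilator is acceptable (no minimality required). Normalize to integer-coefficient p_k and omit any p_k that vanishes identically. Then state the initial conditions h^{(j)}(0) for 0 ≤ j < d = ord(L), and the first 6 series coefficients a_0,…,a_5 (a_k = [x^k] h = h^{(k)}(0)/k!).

L = 2·Dx + (1 + 2·x)·Dx^2  (order 2).
h: a_k = 0, 4, -4, 16/3, -8, 64/5, …
ICs: h(0) = 0, h′(0) = 4.

f: a_k = 0, 2, -2, 8/3, -4, 32/5, …
h₀=f(r): pull back L_f along r ⇒ L₀.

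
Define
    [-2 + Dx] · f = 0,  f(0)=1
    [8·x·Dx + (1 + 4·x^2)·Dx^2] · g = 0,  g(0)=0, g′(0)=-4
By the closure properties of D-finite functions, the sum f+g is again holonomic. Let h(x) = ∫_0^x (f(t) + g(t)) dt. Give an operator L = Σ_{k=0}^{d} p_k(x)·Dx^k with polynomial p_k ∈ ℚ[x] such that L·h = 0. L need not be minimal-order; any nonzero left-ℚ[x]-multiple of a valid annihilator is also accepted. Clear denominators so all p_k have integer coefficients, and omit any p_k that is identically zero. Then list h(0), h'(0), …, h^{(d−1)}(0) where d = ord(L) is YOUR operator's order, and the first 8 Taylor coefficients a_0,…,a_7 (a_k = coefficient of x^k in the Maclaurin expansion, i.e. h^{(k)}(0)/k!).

L = (8 - 32·x - 32·x^2)·Dx^2 + (-6 + 12·x + 8·x^2 - 16·x^3)·Dx^3 + (1 + 2·x + 4·x^2 + 8·x^3)·Dx^4  (order 4).
h: a_k = 0, 1, -1, 2/3, 5/3, 2/15, -94/45, 4/315, …
ICs: h(0) = 0, h′(0) = 1, h′′(0) = -2, h′′′(0) = 4.

f: a_k = 1, 2, 2, 4/3, 2/3, 4/15, 4/45, 8/315, …
g: a_k = 0, -4, 0, 16/3, 0, -64/5, 0, 256/7, …
Weyl lclm of L_f,L_g ⇒ L₀ (ord ≤ 3).
∫: right-multiply L₀ by Dx.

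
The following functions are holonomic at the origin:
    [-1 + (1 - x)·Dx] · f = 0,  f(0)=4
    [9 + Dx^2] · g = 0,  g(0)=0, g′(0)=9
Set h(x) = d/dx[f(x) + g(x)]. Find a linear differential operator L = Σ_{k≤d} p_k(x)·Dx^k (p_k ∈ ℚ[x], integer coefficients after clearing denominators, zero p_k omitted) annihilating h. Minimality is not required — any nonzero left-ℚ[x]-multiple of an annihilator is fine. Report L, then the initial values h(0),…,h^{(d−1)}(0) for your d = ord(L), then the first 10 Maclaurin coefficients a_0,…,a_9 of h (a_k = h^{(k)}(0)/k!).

L = (126 - 108·x + 54·x^2) + (-45 + 99·x - 81·x^2 + 27·x^3)·Dx + (14 - 12·x + 6·x^2)·Dx^2 + (-5 + 11·x - 9·x^2 + 3·x^3)·Dx^3  (order 3).
h: a_k = 13, 8, -57/2, 16, 403/8, 24, 1511/80, 32, 167841/4480, 40, …
ICs: h(0) = 13, h′(0) = 8, h′′(0) = -57.

f: a_k = 4, 4, 4, 4, 4, 4, 4, 4, 4, 4, …
g: a_k = 0, 9, 0, -27/2, 0, 243/40, 0, -729/560, 0, 729/4480, …
h₀=f+g: left-lcm gives L₀, ord ≤ 3.
Derive L from L₀ (diff closure).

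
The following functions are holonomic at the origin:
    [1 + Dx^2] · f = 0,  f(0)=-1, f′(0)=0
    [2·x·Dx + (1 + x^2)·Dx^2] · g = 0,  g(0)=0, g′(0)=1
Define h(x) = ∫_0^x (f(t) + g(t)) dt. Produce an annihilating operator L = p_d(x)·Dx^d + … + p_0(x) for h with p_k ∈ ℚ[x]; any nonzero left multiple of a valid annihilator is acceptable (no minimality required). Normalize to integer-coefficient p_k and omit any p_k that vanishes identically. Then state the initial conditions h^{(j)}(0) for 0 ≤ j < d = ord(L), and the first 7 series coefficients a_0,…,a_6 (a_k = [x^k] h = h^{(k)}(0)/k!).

L = (-22·x + 28·x^3 + 2·x^5)·Dx^2 + (-1 + 7·x^2 + 9·x^4 + x^6)·Dx^3 + (-22·x + 28·x^3 + 2·x^5)·Dx^4 + (-1 + 7·x^2 + 9·x^4 + x^6)·Dx^5  (order 5).
h: a_k = 0, -1, 1/2, 1/6, -1/12, -1/120, 1/30, …
ICs: h(0) = 0, h′(0) = -1, h′′(0) = 1, h′′′(0) = 1, h′′′′(0) = -2.

f: a_k = -1, 0, 1/2, 0, -1/24, 0, 1/720, …
g: a_k = 0, 1, 0, -1/3, 0, 1/5, 0, …
L₀ := lclm(L_f,L_g); ord L₀ ≤ 2+2.
h=∫₀ˣh₀: take L = L₀·Dx.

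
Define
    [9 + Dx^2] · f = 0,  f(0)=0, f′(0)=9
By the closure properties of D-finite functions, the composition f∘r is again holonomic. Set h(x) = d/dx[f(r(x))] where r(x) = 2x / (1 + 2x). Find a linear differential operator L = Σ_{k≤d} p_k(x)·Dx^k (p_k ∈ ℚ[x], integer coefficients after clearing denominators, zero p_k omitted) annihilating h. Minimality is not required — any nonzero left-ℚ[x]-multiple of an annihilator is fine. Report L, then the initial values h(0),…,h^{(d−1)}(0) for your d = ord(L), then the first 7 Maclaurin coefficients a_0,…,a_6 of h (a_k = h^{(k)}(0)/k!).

f: a_k = 0, 9, 0, -27/2, 0, 243/40, 0, …
L₀ from L_f via x↦r, Dx↦r'^{-1}Dx.
Differentiate: ansatz ord ≤ ord L₀ ⇒ L.
L = (60 + 96·x + 96·x^2) + (12 + 72·x + 144·x^2 + 96·x^3)·Dx + (1 + 8·x + 24·x^2 + 32·x^3 + 16·x^4)·Dx^2  (order 2).
h: a_k = 18, -72, -108, 2016, -10548, 36720, -464472/5, …
ICs: h(0) = 18, h′(0) = -72.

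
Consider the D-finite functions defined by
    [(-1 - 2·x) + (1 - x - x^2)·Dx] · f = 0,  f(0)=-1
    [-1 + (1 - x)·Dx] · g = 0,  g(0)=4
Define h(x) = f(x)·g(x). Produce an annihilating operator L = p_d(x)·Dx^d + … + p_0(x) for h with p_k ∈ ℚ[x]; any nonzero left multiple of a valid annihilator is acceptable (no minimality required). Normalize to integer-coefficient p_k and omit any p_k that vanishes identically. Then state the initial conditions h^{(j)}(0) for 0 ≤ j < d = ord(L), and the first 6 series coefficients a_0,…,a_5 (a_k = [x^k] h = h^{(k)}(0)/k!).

L = (-2 + 3·x^2) + (1 - 2·x + x^3)·Dx  (order 1).
h: a_k = -4, -8, -16, -28, -48, -80, …
ICs: h(0) = -4.

f: a_k = -1, -1, -2, -3, -5, -8, …
g: a_k = 4, 4, 4, 4, 4, 4, …
h₀=f·g: eliminate ⇒ L₀, order ≤ 1·1.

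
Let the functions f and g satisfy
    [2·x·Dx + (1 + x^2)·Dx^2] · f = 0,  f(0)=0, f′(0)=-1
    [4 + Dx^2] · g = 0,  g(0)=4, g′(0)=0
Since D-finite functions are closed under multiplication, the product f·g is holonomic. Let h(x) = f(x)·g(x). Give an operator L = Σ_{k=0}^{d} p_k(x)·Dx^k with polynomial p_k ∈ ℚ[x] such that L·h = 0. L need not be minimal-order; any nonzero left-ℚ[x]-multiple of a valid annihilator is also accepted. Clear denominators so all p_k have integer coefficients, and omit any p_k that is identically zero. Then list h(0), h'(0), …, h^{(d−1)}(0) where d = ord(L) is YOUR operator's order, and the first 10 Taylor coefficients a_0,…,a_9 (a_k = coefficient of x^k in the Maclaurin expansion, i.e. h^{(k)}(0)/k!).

L = (160 + 464·x^2 + 464·x^4 + 256·x^6 + 64·x^8) + (96·x + 224·x^3 + 192·x^5 + 64·x^7)·Dx + (60 + 188·x^2 + 216·x^4 + 128·x^6 + 32·x^8)·Dx^2 + (24·x + 56·x^3 + 48·x^5 + 16·x^7)·Dx^3 + (5 + 18·x^2 + 25·x^4 + 16·x^6 + 4·x^8)·Dx^4  (order 4).
h: a_k = 0, -4, 0, 28/3, 0, -92/15, 0, 1076/315, 0, -428/189, …
ICs: h(0) = 0, h′(0) = -4, h′′(0) = 0, h′′′(0) = 56.

f: a_k = 0, -1, 0, 1/3, 0, -1/5, 0, 1/7, 0, -1/9, …
g: a_k = 4, 0, -8, 0, 8/3, 0, -16/45, 0, 8/315, 0, …
h₀=f·g: eliminate ⇒ L₀, order ≤ 2·2.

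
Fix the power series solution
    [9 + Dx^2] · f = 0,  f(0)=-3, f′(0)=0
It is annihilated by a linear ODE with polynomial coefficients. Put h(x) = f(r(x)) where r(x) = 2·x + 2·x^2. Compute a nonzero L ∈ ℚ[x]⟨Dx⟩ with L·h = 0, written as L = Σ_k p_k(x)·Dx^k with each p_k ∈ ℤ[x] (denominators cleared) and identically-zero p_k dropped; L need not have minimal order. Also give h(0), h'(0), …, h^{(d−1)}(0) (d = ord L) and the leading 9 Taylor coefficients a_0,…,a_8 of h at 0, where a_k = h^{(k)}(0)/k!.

L = (36 + 216·x + 432·x^2 + 288·x^3) - 2·Dx + (1 + 2·x)·Dx^2  (order 2).
h: a_k = -3, 0, 54, 108, -108, -648, -3888/5, 2592/5, 92016/35, …
ICs: h(0) = -3, h′(0) = 0.

f: a_k = -3, 0, 27/2, 0, -81/8, 0, 243/80, 0, -2187/4480, …
Change of var in L_f (x↦r) gives L₀.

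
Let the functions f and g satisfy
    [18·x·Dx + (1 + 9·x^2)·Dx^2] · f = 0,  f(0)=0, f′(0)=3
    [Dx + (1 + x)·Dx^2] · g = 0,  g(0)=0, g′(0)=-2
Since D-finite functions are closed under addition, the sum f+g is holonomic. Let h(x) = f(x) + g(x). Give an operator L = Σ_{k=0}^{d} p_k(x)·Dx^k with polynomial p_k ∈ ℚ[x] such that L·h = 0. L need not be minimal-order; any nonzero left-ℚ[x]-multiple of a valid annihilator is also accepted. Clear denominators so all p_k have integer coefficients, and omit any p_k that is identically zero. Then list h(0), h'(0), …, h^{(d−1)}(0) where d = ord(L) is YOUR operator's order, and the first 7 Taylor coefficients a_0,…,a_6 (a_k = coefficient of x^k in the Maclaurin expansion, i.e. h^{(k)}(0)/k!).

f: a_k = 0, 3, 0, -9, 0, 243/5, 0, …
g: a_k = 0, -2, 1, -2/3, 1/2, -2/5, 1/3, …
Sum ⇒ L₀ = lclm(L_f,L_g) in ℚ(x)⟨Dx⟩.
L = (-18 - 54·x + 486·x^2 + 162·x^3)·Dx + (-20 - 36·x + 432·x^2 + 972·x^3 + 324·x^4)·Dx^2 + (-1 + 17·x + 18·x^2 + 162·x^3 + 243·x^4 + 81·x^5)·Dx^3  (order 3).
h: a_k = 0, 1, 1, -29/3, 1/2, 241/5, 1/3, …
ICs: h(0) = 0, h′(0) = 1, h′′(0) = 2.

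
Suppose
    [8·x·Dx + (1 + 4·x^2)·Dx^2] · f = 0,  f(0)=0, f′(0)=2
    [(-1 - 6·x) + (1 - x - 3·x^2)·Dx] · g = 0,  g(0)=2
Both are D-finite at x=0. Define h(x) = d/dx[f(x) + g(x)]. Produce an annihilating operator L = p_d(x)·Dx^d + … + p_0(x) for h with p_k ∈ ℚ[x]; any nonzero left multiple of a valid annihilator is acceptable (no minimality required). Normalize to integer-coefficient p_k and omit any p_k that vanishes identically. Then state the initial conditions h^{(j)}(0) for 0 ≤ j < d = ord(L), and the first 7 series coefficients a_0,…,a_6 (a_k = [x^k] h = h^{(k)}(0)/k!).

f: a_k = 0, 2, 0, -8/3, 0, 32/5, 0, …
g: a_k = 2, 2, 8, 14, 38, 80, 194, …
f+g: L₀ = lclm(L_f,L_g), ord ≤ 2+1.
Differentiate: ansatz ord ≤ ord L₀ ⇒ L.
L = (32 - 128·x - 1488·x^2 - 2880·x^3 - 8424·x^4 - 2592·x^6) + (-25 - 160·x - 214·x^2 - 1188·x^3 - 2628·x^4 - 6264·x^5 - 432·x^6 - 2592·x^7)·Dx + (4 + 9·x + 54·x^2 - 66·x^3 - x^4 - 444·x^5 - 720·x^6 - 144·x^7 - 432·x^8)·Dx^2  (order 2).
h: a_k = 4, 16, 34, 152, 432, 1164, 2910, …
ICs: h(0) = 4, h′(0) = 16.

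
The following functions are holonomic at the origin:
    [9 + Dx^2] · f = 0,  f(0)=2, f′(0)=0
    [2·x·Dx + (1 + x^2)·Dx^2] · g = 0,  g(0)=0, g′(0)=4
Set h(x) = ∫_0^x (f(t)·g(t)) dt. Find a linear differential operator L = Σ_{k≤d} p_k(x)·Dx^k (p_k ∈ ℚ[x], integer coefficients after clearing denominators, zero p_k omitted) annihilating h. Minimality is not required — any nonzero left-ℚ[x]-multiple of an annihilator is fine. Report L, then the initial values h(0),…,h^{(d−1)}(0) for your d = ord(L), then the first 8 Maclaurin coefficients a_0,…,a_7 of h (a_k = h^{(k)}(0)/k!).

f: a_k = 2, 0, -9, 0, 27/4, 0, -81/40, 0, …
g: a_k = 0, 4, 0, -4/3, 0, 4/5, 0, -4/7, …
Sym-product of L_f,L_g gives L₀ (≤ ord 4).
h=∫₀ˣh₀: take L = L₀·Dx.
L = (1170 + 3834·x^2 + 4779·x^4 + 2916·x^6 + 729·x^8)·Dx + (396·x + 1044·x^3 + 972·x^5 + 324·x^7)·Dx^2 + (220 + 768·x^2 + 1026·x^4 + 648·x^6 + 162·x^8)·Dx^3 + (44·x + 116·x^3 + 108·x^5 + 36·x^7)·Dx^4 + (10 + 38·x^2 + 55·x^4 + 36·x^6 + 9·x^8)·Dx^5  (order 5).
h: a_k = 0, 0, 4, 0, -29/3, 0, 203/30, 0, …
ICs: h(0) = 0, h′(0) = 0, h′′(0) = 8, h′′′(0) = 0, h′′′′(0) = -232.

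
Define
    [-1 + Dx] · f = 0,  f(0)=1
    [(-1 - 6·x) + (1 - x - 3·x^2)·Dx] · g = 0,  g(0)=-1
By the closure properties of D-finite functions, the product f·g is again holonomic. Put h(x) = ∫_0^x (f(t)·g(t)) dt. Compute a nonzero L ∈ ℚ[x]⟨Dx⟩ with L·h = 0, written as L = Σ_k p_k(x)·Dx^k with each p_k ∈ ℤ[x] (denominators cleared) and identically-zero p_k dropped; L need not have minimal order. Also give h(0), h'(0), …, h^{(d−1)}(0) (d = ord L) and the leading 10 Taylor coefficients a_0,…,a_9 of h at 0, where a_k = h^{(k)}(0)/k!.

f: a_k = 1, 1, 1/2, 1/6, 1/24, 1/120, 1/720, 1/5040, 1/40320, 1/362880, …
g: a_k = -1, -1, -4, -7, -19, -40, -97, -217, -508, -1159, …
L₀ := L_f ⊗_s L_g (sym. prod.), ord ≤ 1.
Integrate: L := L₀·Dx.
L = (2 + 5·x - 3·x^2)·Dx + (-1 + x + 3·x^2)·Dx^2  (order 2).
h: a_k = 0, -1, -1, -11/6, -35/12, -677/120, -3793/360, -106447/5040, -850483/20160, -6298165/72576, …
ICs: h(0) = 0, h′(0) = -1.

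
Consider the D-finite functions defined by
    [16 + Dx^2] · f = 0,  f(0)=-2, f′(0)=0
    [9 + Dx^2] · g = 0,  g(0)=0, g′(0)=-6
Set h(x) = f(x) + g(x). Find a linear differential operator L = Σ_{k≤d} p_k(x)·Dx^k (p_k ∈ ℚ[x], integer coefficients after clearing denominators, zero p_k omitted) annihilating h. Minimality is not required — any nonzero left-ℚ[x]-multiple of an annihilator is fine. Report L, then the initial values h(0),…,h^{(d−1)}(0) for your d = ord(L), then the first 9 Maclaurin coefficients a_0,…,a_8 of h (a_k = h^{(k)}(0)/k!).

f: a_k = -2, 0, 16, 0, -64/3, 0, 512/45, 0, -1024/315, …
g: a_k = 0, -6, 0, 9, 0, -81/20, 0, 243/280, 0, …
h₀=f+g: left-lcm gives L₀, ord ≤ 4.
L = 144 + 25·Dx^2 + Dx^4  (order 4).
h: a_k = -2, -6, 16, 9, -64/3, -81/20, 512/45, 243/280, -1024/315, …
ICs: h(0) = -2, h′(0) = -6, h′′(0) = 32, h′′′(0) = 54.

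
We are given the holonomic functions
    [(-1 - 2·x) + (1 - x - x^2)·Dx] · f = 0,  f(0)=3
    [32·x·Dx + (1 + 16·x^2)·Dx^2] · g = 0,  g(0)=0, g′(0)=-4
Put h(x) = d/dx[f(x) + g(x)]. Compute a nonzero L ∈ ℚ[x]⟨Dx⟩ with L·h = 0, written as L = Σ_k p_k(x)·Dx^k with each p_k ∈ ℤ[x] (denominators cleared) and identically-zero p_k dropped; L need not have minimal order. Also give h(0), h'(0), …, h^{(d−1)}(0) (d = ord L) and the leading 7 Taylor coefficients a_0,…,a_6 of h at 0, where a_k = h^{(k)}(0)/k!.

L = (-64 + 256·x + 3904·x^2 + 6912·x^3 + 9696·x^4 + 1536·x^6) + (25 + 24·x - 542·x^2 + 780·x^3 + 6800·x^4 + 6560·x^5 + 768·x^6 + 1536·x^7)·Dx + (-2 - 17·x - 62·x^2 - 202·x^3 - 445·x^4 + 1136·x^5 + 576·x^6 + 256·x^7 + 256·x^8)·Dx^2  (order 2).
h: a_k = -1, 12, 91, 60, -904, 234, 16825, …
ICs: h(0) = -1, h′(0) = 12.

f: a_k = 3, 3, 6, 9, 15, 24, 39, …
g: a_k = 0, -4, 0, 64/3, 0, -1024/5, 0, …
Sum ⇒ L₀ = lclm(L_f,L_g) in ℚ(x)⟨Dx⟩.
h₀' ⇒ L via d/dx closure of L₀.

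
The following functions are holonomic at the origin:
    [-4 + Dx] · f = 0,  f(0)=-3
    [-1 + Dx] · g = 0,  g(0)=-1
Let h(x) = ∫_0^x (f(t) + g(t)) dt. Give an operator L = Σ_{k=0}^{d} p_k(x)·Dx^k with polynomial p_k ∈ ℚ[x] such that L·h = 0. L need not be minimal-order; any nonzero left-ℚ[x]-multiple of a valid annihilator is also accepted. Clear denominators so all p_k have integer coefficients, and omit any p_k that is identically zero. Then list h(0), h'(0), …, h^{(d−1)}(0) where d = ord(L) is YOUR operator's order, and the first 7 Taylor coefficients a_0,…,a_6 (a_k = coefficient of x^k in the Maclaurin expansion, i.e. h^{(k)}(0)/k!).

L = 4·Dx - 5·Dx^2 + Dx^3  (order 3).
h: a_k = 0, -4, -13/2, -49/6, -193/24, -769/120, -3073/720, …
ICs: h(0) = 0, h′(0) = -4, h′′(0) = -13.

f: a_k = -3, -12, -24, -32, -32, -128/5, -256/15, …
g: a_k = -1, -1, -1/2, -1/6, -1/24, -1/120, -1/720, …
L₀ := lclm(L_f,L_g); ord L₀ ≤ 1+1.
∫: right-multiply L₀ by Dx.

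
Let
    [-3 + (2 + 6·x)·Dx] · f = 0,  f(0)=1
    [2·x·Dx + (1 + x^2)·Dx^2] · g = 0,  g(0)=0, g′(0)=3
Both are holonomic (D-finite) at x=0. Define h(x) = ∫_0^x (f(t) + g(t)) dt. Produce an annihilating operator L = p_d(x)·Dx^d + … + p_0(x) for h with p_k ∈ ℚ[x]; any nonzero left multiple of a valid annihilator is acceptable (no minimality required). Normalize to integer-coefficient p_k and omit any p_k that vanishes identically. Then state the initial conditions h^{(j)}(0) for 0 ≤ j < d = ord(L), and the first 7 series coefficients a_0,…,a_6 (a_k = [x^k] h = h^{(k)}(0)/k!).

L = (-12 - 90·x + 36·x^2 + 54·x^3)·Dx^2 + (-35 - 48·x - 102·x^2 + 144·x^3 + 189·x^4)·Dx^3 + (-6 - 10·x + 36·x^2 + 44·x^3 + 42·x^4 + 54·x^5)·Dx^4  (order 4).
h: a_k = 0, 1, 9/4, -3/8, 11/64, -81/128, 3091/2560, …
ICs: h(0) = 0, h′(0) = 1, h′′(0) = 9/2, h′′′(0) = -9/4.

f: a_k = 1, 3/2, -9/8, 27/16, -405/128, 1701/256, -15309/1024, …
g: a_k = 0, 3, 0, -1, 0, 3/5, 0, …
h₀=f+g: left-lcm gives L₀, ord ≤ 3.
h=∫₀ˣh₀: take L = L₀·Dx.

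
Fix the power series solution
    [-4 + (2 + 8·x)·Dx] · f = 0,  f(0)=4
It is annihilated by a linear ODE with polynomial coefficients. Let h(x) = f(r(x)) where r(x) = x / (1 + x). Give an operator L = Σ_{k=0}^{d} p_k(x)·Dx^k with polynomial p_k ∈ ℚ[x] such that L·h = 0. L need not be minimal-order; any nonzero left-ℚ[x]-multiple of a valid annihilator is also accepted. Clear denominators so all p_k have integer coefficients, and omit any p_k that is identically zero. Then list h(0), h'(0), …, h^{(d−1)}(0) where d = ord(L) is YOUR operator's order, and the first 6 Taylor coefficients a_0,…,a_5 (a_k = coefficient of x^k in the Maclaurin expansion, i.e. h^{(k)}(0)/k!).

f: a_k = 4, 8, -8, 16, -40, 112, …
f∘r: x↦r, Dx↦Dx/r' in L_f ⇒ L₀.
L = -2 + (1 + 6·x + 5·x^2)·Dx  (order 1).
h: a_k = 4, 8, -16, 40, -120, 408, …
ICs: h(0) = 4.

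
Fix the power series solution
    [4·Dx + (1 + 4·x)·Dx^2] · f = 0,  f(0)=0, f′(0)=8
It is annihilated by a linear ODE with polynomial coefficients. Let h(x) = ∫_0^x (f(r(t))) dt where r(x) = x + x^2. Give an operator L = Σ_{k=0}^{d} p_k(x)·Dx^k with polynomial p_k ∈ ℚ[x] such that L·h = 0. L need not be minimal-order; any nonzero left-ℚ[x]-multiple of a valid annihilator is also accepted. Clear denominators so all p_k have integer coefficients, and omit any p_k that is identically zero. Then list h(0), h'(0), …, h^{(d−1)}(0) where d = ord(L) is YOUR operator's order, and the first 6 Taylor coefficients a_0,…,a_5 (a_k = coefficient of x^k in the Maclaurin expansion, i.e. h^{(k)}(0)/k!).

L = 2·Dx^2 + (1 + 2·x)·Dx^3  (order 3).
h: a_k = 0, 0, 4, -8/3, 8/3, -16/5, …
ICs: h(0) = 0, h′(0) = 0, h′′(0) = 8.

f: a_k = 0, 8, -16, 128/3, -128, 2048/5, …
Substitute x→r, Dx→(1/r')Dx; clear ⇒ L₀.
∫: right-multiply L₀ by Dx.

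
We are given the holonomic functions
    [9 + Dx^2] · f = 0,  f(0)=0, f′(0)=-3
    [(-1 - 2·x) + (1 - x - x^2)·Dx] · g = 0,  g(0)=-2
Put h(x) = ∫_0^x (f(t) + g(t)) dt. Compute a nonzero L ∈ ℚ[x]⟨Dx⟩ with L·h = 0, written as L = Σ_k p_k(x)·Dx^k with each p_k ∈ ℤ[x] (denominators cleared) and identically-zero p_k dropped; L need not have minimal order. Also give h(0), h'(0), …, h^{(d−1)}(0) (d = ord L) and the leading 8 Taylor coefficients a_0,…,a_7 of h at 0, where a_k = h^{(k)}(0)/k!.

f: a_k = 0, -3, 0, 9/2, 0, -81/40, 0, 243/560, …
g: a_k = -2, -2, -4, -6, -10, -16, -26, -42, …
f+g: L₀ = lclm(L_f,L_g), ord ≤ 2+1.
∫: right-multiply L₀ by Dx.
L = (-243 - 432·x + 81·x^2 - 216·x^3 - 405·x^4 - 162·x^5)·Dx + (117 - 225·x - 36·x^2 + 297·x^3 - 54·x^4 - 243·x^5 - 81·x^6)·Dx^2 + (-27 - 48·x + 9·x^2 - 24·x^3 - 45·x^4 - 18·x^5)·Dx^3 + (13 - 25·x - 4·x^2 + 33·x^3 - 6·x^4 - 27·x^5 - 9·x^6)·Dx^4  (order 4).
h: a_k = 0, -2, -5/2, -4/3, -3/8, -2, -721/240, -26/7, …
ICs: h(0) = 0, h′(0) = -2, h′′(0) = -5, h′′′(0) = -8.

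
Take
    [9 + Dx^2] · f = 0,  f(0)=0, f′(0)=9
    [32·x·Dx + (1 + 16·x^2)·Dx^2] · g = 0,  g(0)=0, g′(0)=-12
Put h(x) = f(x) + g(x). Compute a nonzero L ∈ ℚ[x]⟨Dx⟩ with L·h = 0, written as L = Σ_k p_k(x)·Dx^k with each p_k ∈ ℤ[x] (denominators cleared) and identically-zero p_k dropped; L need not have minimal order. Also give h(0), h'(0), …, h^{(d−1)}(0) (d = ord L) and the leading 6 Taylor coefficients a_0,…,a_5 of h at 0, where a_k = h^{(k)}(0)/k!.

L = (-52704·x + 967680·x^3 + 663552·x^5)·Dx + (-207 + 13104·x^2 + 283392·x^4 + 331776·x^6)·Dx^2 + (-5856·x + 107520·x^3 + 73728·x^5)·Dx^3 + (-23 + 1456·x^2 + 31488·x^4 + 36864·x^6)·Dx^4  (order 4).
h: a_k = 0, -3, 0, 101/2, 0, -24333/40, …
ICs: h(0) = 0, h′(0) = -3, h′′(0) = 0, h′′′(0) = 303.

f: a_k = 0, 9, 0, -27/2, 0, 243/40, …
g: a_k = 0, -12, 0, 64, 0, -3072/5, …
Sum ⇒ L₀ = lclm(L_f,L_g) in ℚ(x)⟨Dx⟩.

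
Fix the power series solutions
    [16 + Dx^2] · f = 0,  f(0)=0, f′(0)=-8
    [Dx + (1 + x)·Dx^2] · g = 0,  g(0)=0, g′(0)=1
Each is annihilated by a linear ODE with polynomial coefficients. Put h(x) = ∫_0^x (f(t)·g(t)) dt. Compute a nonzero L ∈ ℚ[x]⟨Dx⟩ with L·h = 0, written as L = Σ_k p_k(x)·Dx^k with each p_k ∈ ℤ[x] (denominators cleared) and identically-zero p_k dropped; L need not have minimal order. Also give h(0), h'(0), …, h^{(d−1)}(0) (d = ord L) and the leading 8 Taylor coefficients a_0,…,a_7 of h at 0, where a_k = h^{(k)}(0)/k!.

L = (15072 + 62976·x + 97024·x^2 + 65536·x^3 + 16384·x^4)·Dx + (1984 + 6080·x + 6144·x^2 + 2048·x^3)·Dx^2 + (1950 + 8000·x + 12192·x^2 + 8192·x^3 + 2048·x^4)·Dx^3 + (124 + 380·x + 384·x^2 + 128·x^3)·Dx^4 + (63 + 254·x + 383·x^2 + 256·x^3 + 64·x^4)·Dx^5  (order 5).
h: a_k = 0, 0, 0, -8/3, 1, 56/15, -13/9, -104/63, …
ICs: h(0) = 0, h′(0) = 0, h′′(0) = 0, h′′′(0) = -16, h′′′′(0) = 24.

f: a_k = 0, -8, 0, 64/3, 0, -256/15, 0, 2048/315, …
g: a_k = 0, 1, -1/2, 1/3, -1/4, 1/5, -1/6, 1/7, …
Product ⇒ symmetric product L₀, ord ≤ 4.
Integrate: L := L₀·Dx.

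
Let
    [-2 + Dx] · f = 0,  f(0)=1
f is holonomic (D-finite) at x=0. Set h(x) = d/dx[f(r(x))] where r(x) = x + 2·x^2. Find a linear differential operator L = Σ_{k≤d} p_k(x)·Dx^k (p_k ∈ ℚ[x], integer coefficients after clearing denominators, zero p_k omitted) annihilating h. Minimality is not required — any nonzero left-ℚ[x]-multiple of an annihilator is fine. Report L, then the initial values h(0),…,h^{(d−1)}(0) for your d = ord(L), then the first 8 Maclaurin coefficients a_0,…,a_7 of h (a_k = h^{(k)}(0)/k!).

f: a_k = 1, 2, 2, 4/3, 2/3, 4/15, 4/45, 8/315, …
f∘r: x↦r, Dx↦Dx/r' in L_f ⇒ L₀.
h=h₀': d/dx-closure on L₀ ⇒ L.
L = (6 + 16·x + 32·x^2) + (-1 - 4·x)·Dx  (order 1).
h: a_k = 2, 12, 28, 200/3, 108, 2648/15, 10424/45, 31664/105, …
ICs: h(0) = 2.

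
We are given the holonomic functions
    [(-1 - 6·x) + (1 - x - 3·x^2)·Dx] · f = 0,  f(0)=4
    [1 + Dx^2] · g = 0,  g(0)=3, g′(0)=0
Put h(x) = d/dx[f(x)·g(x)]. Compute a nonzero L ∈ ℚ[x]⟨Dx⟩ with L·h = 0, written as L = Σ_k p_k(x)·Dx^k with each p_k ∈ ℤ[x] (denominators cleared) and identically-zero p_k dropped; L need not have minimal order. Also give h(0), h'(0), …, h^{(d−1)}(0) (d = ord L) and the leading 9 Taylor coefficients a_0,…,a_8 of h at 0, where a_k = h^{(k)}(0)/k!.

f: a_k = 4, 4, 16, 28, 76, 160, 388, 868, 2032, …
g: a_k = 3, 0, -3/2, 0, 1/8, 0, -1/240, 0, 1/13440, …
L₀ := L_f ⊗_s L_g (sym. prod.), ord ≤ 2.
h=h₀': d/dx-closure on L₀ ⇒ L.
L = (83 - 2·x - 5·x^2 + 6·x^3 + 9·x^4) + (16 + 98·x + 18·x^2 + 36·x^3)·Dx + (-5 + 4·x + 13·x^2 + 6·x^3 + 9·x^4)·Dx^2  (order 2).
h: a_k = 12, 84, 234, 818, 4385/2, 63119/10, 994343/60, 18558737/420, 127268907/1120, …
ICs: h(0) = 12, h′(0) = 84.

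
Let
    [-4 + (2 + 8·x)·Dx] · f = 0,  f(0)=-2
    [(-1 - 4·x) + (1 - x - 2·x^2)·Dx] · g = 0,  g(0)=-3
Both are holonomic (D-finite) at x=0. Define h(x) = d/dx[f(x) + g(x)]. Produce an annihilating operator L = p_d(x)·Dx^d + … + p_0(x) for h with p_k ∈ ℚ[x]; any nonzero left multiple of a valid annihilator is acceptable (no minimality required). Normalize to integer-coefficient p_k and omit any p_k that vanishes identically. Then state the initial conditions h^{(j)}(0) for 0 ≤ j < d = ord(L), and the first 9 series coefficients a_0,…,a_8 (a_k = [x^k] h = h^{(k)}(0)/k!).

L = (-66 - 300·x - 720·x^2 - 480·x^3 - 480·x^4) + (-9 - 180·x - 954·x^2 - 1872·x^3 - 1800·x^4 - 1440·x^5)·Dx + (4 + 33·x + 69·x^2 - 28·x^3 - 228·x^4 - 480·x^5 - 320·x^6)·Dx^2  (order 2).
h: a_k = -7, -10, -69, -52, -595, 234, -5481, 9624, -60687, …
ICs: h(0) = -7, h′(0) = -10.

f: a_k = -2, -4, 4, -8, 20, -56, 168, -528, 1716, …
g: a_k = -3, -3, -9, -15, -33, -63, -129, -255, -513, …
f+g: L₀ = lclm(L_f,L_g), ord ≤ 1+1.
h=h₀': d/dx-closure on L₀ ⇒ L.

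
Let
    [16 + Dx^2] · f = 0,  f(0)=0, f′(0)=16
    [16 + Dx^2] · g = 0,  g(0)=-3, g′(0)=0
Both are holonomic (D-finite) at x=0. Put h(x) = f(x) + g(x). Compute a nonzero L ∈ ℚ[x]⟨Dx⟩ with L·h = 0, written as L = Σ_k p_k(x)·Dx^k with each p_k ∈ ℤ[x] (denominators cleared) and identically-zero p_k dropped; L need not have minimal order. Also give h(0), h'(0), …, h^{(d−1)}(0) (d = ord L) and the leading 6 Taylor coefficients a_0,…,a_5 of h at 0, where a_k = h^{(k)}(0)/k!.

f: a_k = 0, 16, 0, -128/3, 0, 512/15, …
g: a_k = -3, 0, 24, 0, -32, 0, …
L₀ := lclm(L_f,L_g); ord L₀ ≤ 2+2.
L = 16 + Dx^2  (order 2).
h: a_k = -3, 16, 24, -128/3, -32, 512/15, …
ICs: h(0) = -3, h′(0) = 16.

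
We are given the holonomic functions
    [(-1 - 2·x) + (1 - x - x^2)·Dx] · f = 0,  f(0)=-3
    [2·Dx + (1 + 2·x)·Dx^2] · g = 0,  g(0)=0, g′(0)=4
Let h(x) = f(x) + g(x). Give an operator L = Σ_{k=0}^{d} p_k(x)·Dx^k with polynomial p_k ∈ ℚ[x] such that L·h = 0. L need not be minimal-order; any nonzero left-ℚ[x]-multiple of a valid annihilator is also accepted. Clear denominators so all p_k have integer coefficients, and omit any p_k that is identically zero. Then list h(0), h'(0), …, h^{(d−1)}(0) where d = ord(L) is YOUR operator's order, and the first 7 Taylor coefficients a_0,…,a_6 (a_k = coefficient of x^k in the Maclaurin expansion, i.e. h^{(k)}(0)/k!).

L = (34 + 92·x + 116·x^2 + 48·x^3 + 24·x^4)·Dx + (5 + 60·x + 170·x^2 + 180·x^3 + 100·x^4 + 40·x^5)·Dx^2 + (-3 - 11·x - 5·x^2 + 20·x^3 + 30·x^4 + 24·x^5 + 8·x^6)·Dx^3  (order 3).
h: a_k = -3, 1, -10, -11/3, -23, -56/5, -181/3, …
ICs: h(0) = -3, h′(0) = 1, h′′(0) = -20.

f: a_k = -3, -3, -6, -9, -15, -24, -39, …
g: a_k = 0, 4, -4, 16/3, -8, 64/5, -64/3, …
f+g: L₀ = lclm(L_f,L_g), ord ≤ 1+2.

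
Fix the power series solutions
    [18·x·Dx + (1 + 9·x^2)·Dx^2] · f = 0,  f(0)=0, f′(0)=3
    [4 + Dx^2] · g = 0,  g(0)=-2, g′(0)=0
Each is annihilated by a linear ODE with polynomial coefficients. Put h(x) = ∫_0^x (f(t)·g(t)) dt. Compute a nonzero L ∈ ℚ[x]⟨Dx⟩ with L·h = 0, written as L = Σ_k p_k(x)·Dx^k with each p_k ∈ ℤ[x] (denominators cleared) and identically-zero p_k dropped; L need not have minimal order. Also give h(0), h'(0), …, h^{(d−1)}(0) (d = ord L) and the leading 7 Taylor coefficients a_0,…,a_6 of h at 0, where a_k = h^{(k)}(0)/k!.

L = (2080 + 50256·x^2 + 89424·x^4 + 186624·x^6 + 419904·x^8)·Dx + (3168·x + 38880·x^3 + 139968·x^5 + 419904·x^7)·Dx^2 + (572 + 13788·x^2 + 33048·x^4 + 93312·x^6 + 209952·x^8)·Dx^3 + (792·x + 9720·x^3 + 34992·x^5 + 104976·x^7)·Dx^4 + (13 + 306·x^2 + 2673·x^4 + 11664·x^6 + 26244·x^8)·Dx^5  (order 5).
h: a_k = 0, 0, -3, 0, 15/2, 0, -343/15, …
ICs: h(0) = 0, h′(0) = 0, h′′(0) = -6, h′′′(0) = 0, h′′′′(0) = 180.

f: a_k = 0, 3, 0, -9, 0, 243/5, 0, …
g: a_k = -2, 0, 4, 0, -4/3, 0, 8/45, …
Product ⇒ symmetric product L₀, ord ≤ 4.
h=∫h₀ ⇒ L = L₀·Dx.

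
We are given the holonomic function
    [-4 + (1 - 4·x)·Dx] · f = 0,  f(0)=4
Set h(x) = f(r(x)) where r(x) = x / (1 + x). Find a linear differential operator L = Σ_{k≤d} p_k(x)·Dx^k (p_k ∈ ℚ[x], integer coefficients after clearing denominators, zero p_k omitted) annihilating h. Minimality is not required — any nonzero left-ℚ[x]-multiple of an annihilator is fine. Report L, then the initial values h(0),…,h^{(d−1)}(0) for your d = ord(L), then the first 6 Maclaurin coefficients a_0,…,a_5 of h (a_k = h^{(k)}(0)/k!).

L = 4 + (-1 + 2·x + 3·x^2)·Dx  (order 1).
h: a_k = 4, 16, 48, 144, 432, 1296, …
ICs: h(0) = 4.

f: a_k = 4, 16, 64, 256, 1024, 4096, …
f∘r: x↦r, Dx↦Dx/r' in L_f ⇒ L₀.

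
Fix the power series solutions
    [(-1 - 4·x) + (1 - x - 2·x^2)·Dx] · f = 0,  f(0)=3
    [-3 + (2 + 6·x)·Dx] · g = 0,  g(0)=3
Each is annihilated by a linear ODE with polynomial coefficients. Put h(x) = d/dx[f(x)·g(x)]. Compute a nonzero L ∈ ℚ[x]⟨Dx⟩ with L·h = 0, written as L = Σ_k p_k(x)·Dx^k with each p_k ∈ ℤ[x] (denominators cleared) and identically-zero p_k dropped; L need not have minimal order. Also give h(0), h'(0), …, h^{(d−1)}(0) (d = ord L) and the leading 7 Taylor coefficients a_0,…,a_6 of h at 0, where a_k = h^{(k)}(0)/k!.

f: a_k = 3, 3, 9, 15, 33, 63, 129, …
g: a_k = 3, 9/2, -27/8, 81/16, -1215/128, 5103/256, -45927/1024, …
f·g: L₀ = L_f ⊗_s L_g, ord ≤ 1·1.
h=h₀': d/dx-closure on L₀ ⇒ L.
L = (27 + 282·x + 663·x^2 + 660·x^3 + 540·x^4) + (-10 - 42·x - 30·x^2 + 98·x^3 + 312·x^4 + 216·x^5)·Dx  (order 1).
h: a_k = 45/2, 243/4, 4347/16, 15723/32, 465615/256, 1458837/512, 21784455/2048, …
ICs: h(0) = 45/2.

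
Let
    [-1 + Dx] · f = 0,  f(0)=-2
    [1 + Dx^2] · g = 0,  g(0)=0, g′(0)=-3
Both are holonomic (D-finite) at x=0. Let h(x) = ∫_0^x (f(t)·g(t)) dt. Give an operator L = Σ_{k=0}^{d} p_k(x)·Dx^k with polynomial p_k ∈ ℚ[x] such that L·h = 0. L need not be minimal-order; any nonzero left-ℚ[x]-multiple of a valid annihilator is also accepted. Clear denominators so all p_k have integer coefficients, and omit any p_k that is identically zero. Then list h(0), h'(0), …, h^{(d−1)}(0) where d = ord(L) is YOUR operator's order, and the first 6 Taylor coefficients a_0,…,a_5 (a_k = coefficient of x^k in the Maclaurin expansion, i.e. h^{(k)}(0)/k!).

L = 2·Dx - 2·Dx^2 + Dx^3  (order 3).
h: a_k = 0, 0, 3, 2, 1/2, 0, …
ICs: h(0) = 0, h′(0) = 0, h′′(0) = 6.

f: a_k = -2, -2, -1, -1/3, -1/12, -1/60, …
g: a_k = 0, -3, 0, 1/2, 0, -1/40, …
h₀=f·g: eliminate ⇒ L₀, order ≤ 1·2.
∫: right-multiply L₀ by Dx.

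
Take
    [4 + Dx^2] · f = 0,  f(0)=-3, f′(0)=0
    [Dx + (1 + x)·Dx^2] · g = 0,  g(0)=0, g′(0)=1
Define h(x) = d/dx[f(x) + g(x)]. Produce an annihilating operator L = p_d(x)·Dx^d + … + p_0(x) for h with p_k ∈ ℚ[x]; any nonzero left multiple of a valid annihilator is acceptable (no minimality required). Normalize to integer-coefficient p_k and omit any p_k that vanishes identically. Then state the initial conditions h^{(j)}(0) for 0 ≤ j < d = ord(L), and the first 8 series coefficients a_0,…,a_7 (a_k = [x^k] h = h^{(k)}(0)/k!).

f: a_k = -3, 0, 6, 0, -2, 0, 4/15, 0, …
g: a_k = 0, 1, -1/2, 1/3, -1/4, 1/5, -1/6, 1/7, …
h₀=f+g: left-lcm gives L₀, ord ≤ 4.
Differentiate: ansatz ord ≤ ord L₀ ⇒ L.
L = (20 + 16·x + 8·x^2) + (12 + 28·x + 24·x^2 + 8·x^3)·Dx + (5 + 4·x + 2·x^2)·Dx^2 + (3 + 7·x + 6·x^2 + 2·x^3)·Dx^3  (order 3).
h: a_k = 1, 11, 1, -9, 1, 3/5, 1, -121/105, …
ICs: h(0) = 1, h′(0) = 11, h′′(0) = 2.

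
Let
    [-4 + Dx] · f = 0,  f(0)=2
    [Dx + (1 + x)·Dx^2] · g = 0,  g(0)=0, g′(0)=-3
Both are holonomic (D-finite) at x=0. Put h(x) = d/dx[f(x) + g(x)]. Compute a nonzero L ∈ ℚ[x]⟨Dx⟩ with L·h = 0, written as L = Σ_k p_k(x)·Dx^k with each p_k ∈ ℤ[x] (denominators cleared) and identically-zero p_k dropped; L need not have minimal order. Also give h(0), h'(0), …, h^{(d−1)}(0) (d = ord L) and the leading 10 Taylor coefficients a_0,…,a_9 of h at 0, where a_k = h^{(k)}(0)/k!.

f: a_k = 2, 8, 16, 64/3, 64/3, 256/15, 512/45, 2048/315, 1024/315, 4096/2835, …
g: a_k = 0, -3, 3/2, -1, 3/4, -3/5, 1/2, -3/7, 3/8, -1/3, …
h₀=f+g: left-lcm gives L₀, ord ≤ 3.
Derive L from L₀ (diff closure).
L = (-24 - 16·x) + (-14 - 32·x - 16·x^2)·Dx + (5 + 9·x + 4·x^2)·Dx^2  (order 2).
h: a_k = 5, 35, 61, 265/3, 247/3, 1069/15, 1913/45, 9137/315, 3151/315, 24889/2835, …
ICs: h(0) = 5, h′(0) = 35.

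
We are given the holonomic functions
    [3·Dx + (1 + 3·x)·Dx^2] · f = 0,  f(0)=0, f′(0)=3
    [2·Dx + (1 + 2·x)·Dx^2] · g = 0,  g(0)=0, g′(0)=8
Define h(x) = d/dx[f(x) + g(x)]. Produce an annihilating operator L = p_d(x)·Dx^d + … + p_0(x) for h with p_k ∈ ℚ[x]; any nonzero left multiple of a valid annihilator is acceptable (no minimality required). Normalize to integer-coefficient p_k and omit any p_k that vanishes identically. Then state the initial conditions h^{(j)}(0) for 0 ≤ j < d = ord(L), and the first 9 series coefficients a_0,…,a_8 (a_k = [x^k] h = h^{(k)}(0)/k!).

L = 12 + (10 + 24·x)·Dx + (1 + 5·x + 6·x^2)·Dx^2  (order 2).
h: a_k = 11, -25, 59, -145, 371, -985, 2699, -7585, 21731, …
ICs: h(0) = 11, h′(0) = -25.

f: a_k = 0, 3, -9/2, 9, -81/4, 243/5, -243/2, 2187/7, -6561/8, …
g: a_k = 0, 8, -8, 32/3, -16, 128/5, -128/3, 512/7, -128, …
h₀=f+g: left-lcm gives L₀, ord ≤ 4.
h₀' ⇒ L via d/dx closure of L₀.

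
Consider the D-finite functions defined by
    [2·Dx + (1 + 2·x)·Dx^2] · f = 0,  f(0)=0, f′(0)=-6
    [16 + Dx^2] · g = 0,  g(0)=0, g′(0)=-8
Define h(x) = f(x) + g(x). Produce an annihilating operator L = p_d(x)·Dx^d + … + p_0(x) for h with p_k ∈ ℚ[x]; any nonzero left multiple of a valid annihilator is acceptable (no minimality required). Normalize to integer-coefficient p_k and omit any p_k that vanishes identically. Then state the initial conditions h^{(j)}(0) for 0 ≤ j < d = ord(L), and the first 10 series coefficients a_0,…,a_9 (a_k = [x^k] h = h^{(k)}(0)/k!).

L = (160 + 256·x + 256·x^2)·Dx + (48 + 224·x + 384·x^2 + 256·x^3)·Dx^2 + (10 + 16·x + 16·x^2)·Dx^3 + (3 + 14·x + 24·x^2 + 16·x^3)·Dx^4  (order 4).
h: a_k = 0, -14, 6, 40/3, 12, -544/15, 32, -2176/45, 96, -487936/2835, …
ICs: h(0) = 0, h′(0) = -14, h′′(0) = 12, h′′′(0) = 80.

f: a_k = 0, -6, 6, -8, 12, -96/5, 32, -384/7, 96, -512/3, …
g: a_k = 0, -8, 0, 64/3, 0, -256/15, 0, 2048/315, 0, -4096/2835, …
f+g: L₀ = lclm(L_f,L_g), ord ≤ 2+2.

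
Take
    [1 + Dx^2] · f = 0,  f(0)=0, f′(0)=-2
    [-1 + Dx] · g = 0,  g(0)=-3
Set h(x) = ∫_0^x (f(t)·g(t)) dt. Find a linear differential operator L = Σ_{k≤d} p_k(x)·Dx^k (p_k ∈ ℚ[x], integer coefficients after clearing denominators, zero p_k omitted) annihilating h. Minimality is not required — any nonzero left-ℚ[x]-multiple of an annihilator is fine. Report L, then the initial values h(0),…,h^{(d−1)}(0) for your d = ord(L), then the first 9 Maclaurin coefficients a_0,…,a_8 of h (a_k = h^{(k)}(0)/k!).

f: a_k = 0, -2, 0, 1/3, 0, -1/60, 0, 1/2520, 0, …
g: a_k = -3, -3, -3/2, -1/2, -1/8, -1/40, -1/240, -1/1680, -1/13440, …
h₀=f·g: eliminate ⇒ L₀, order ≤ 2·1.
∫: right-multiply L₀ by Dx.
L = 2·Dx - 2·Dx^2 + Dx^3  (order 3).
h: a_k = 0, 0, 3, 2, 1/2, 0, -1/30, -1/105, -1/840, …
ICs: h(0) = 0, h′(0) = 0, h′′(0) = 6.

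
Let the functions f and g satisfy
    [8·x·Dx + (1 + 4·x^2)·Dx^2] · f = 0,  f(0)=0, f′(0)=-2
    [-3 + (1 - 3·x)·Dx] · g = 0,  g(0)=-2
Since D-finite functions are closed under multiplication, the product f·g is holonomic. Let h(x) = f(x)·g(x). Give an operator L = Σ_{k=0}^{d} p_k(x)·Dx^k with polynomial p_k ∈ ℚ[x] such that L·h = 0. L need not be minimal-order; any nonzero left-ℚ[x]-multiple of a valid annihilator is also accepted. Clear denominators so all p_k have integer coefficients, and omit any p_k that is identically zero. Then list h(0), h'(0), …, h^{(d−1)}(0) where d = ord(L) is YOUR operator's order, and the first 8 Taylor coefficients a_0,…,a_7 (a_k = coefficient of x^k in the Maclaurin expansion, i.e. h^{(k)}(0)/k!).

f: a_k = 0, -2, 0, 8/3, 0, -32/5, 0, 128/7, …
g: a_k = -2, -6, -18, -54, -162, -486, -1458, -4374, …
f·g: L₀ = L_f ⊗_s L_g, ord ≤ 2·1.
L = 24·x + (6 - 8·x + 48·x^2)·Dx + (-1 + 3·x - 4·x^2 + 12·x^3)·Dx^2  (order 2).
h: a_k = 0, 4, 12, 92/3, 92, 1444/5, 4332/5, 89692/35, …
ICs: h(0) = 0, h′(0) = 4.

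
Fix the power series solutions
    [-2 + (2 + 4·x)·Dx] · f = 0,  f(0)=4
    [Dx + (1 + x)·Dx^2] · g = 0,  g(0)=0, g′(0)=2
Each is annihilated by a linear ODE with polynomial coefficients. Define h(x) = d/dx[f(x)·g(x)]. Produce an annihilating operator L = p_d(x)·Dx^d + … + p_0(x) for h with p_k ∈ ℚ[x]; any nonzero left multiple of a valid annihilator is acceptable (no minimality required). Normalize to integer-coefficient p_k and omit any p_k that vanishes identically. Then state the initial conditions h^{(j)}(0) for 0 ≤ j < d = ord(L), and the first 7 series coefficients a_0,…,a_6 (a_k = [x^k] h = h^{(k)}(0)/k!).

L = (1 + 4·x + x^2) + (7 + 27·x + 30·x^2 + 8·x^3)·Dx + (2 + 11·x + 21·x^2 + 16·x^3 + 4·x^4)·Dx^2  (order 2).
h: a_k = 8, 8, -16, 80/3, -131/3, 363/5, -618/5, …
ICs: h(0) = 8, h′(0) = 8.

f: a_k = 4, 4, -2, 2, -5/2, 7/2, -21/4, …
g: a_k = 0, 2, -1, 2/3, -1/2, 2/5, -1/3, …
Sym-product of L_f,L_g gives L₀ (≤ ord 2).
Derive L from L₀ (diff closure).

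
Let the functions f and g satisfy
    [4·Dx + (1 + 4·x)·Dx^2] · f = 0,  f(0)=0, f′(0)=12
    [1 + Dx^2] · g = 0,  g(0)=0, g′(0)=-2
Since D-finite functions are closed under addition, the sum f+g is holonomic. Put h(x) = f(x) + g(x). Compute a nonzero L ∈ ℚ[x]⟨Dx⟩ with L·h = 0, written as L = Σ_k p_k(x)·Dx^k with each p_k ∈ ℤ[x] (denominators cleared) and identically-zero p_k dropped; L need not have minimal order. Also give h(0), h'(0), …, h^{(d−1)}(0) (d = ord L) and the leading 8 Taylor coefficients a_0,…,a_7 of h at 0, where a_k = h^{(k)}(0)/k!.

f: a_k = 0, 12, -24, 64, -192, 3072/5, -2048, 49152/7, …
g: a_k = 0, -2, 0, 1/3, 0, -1/60, 0, 1/2520, …
L₀ := lclm(L_f,L_g); ord L₀ ≤ 2+2.
L = (388 + 32·x + 64·x^2)·Dx + (33 + 140·x + 48·x^2 + 64·x^3)·Dx^2 + (388 + 32·x + 64·x^2)·Dx^3 + (33 + 140·x + 48·x^2 + 64·x^3)·Dx^4  (order 4).
h: a_k = 0, 10, -24, 193/3, -192, 36863/60, -2048, 17694721/2520, …
ICs: h(0) = 0, h′(0) = 10, h′′(0) = -48, h′′′(0) = 386.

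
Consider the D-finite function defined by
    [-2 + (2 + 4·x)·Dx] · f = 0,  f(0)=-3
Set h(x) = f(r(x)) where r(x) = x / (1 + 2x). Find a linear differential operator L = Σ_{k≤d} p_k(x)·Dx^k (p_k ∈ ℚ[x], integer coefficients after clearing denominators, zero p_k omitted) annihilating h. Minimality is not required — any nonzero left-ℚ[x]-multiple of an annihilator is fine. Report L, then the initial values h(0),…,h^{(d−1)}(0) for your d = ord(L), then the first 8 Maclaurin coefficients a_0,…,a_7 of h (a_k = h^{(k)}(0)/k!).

L = -1 + (1 + 6·x + 8·x^2)·Dx  (order 1).
h: a_k = -3, -3, 15/2, -39/2, 423/8, -1197/8, 7059/16, -21615/16, …
ICs: h(0) = -3.

f: a_k = -3, -3, 3/2, -3/2, 15/8, -21/8, 63/16, -99/16, …
h₀=f(r): pull back L_f along r ⇒ L₀.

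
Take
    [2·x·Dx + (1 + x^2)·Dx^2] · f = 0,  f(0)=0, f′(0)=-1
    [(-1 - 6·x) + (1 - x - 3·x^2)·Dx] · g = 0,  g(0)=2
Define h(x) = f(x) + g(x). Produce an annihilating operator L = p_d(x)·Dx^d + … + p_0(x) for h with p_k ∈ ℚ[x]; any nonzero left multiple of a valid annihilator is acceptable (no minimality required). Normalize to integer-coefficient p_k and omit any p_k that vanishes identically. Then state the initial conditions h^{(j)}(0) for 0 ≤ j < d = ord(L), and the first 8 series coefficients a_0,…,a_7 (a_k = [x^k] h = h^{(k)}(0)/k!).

L = (8 - 32·x - 300·x^2 - 504·x^3 - 1134·x^4 - 162·x^6)·Dx + (-22 - 148·x - 184·x^2 - 576·x^3 - 441·x^4 - 918·x^5 - 27·x^6 - 162·x^7)·Dx^2 + (4 + 6·x + 18·x^2 - 60·x^3 - 85·x^4 - 75·x^5 - 126·x^6 - 9·x^7 - 27·x^8)·Dx^3  (order 3).
h: a_k = 2, 1, 8, 43/3, 38, 399/5, 194, 3039/7, …
ICs: h(0) = 2, h′(0) = 1, h′′(0) = 16.

f: a_k = 0, -1, 0, 1/3, 0, -1/5, 0, 1/7, …
g: a_k = 2, 2, 8, 14, 38, 80, 194, 434, …
L₀ := lclm(L_f,L_g); ord L₀ ≤ 2+1.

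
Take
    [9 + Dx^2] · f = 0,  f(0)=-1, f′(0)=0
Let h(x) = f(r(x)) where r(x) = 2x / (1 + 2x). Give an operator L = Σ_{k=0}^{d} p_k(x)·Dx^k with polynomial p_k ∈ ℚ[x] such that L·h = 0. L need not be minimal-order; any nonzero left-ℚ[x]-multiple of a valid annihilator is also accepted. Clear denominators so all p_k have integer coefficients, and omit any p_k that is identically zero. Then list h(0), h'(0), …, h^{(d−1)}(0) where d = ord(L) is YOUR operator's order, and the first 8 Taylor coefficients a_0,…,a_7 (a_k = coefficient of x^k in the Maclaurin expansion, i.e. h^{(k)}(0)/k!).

L = 36 + (4 + 24·x + 48·x^2 + 32·x^3)·Dx + (1 + 8·x + 24·x^2 + 32·x^3 + 16·x^4)·Dx^2  (order 2).
h: a_k = -1, 0, 18, -72, 162, -144, -3276/5, 22032/5, …
ICs: h(0) = -1, h′(0) = 0.

f: a_k = -1, 0, 9/2, 0, -27/8, 0, 81/80, 0, …
Change of var in L_f (x↦r) gives L₀.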